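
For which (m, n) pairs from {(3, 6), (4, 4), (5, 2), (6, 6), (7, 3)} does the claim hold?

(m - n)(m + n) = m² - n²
All pairs

Testing each pair:
(3, 6): LHS = -27, RHS = -27 → holds
(4, 4): LHS = 0, RHS = 0 → holds
(5, 2): LHS = 21, RHS = 21 → holds
(6, 6): LHS = 0, RHS = 0 → holds
(7, 3): LHS = 40, RHS = 40 → holds

Every pair satisfies the claim.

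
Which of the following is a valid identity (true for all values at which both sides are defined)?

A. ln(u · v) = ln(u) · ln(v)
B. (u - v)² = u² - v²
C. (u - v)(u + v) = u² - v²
A: fails at (3, 3) — LHS = ln(9) ≈ 2.197, RHS = ln(3)² ≈ 1.207.
B: fails at (0, 1) — LHS = 1, RHS = -1.
C: holds — e.g. at (6, 7), both sides equal -13.

Answer: C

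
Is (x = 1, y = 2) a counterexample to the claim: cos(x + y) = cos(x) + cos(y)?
Yes

Substituting x = 1, y = 2:
LHS = cos(1 + 2) = cos(3) ≈ -0.99
RHS = cos(1) + cos(2) ≈ 0.1242

Since LHS ≠ RHS, this pair disproves the claim.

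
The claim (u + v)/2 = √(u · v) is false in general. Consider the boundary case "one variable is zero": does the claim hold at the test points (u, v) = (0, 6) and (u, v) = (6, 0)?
No, fails at both test points

At (0, 6): LHS = 3 ≠ RHS = 0
At (6, 0): LHS = 3 ≠ RHS = 0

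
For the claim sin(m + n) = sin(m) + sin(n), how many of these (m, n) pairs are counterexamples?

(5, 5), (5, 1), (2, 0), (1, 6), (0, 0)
3

Testing each pair:
(5, 5): LHS = sin(10) ≈ -0.544, RHS = 2·sin(5) ≈ -1.918 → counterexample
(5, 1): LHS = sin(6) ≈ -0.2794, RHS = sin(5) + sin(1) ≈ -0.1175 → counterexample
(2, 0): LHS = sin(2) ≈ 0.9093, RHS = sin(2) ≈ 0.9093 → satisfies claim
(1, 6): LHS = sin(7) ≈ 0.657, RHS = sin(6) + sin(1) ≈ 0.5621 → counterexample
(0, 0): LHS = 0, RHS = 0 → satisfies claim

That makes 3 counterexamples.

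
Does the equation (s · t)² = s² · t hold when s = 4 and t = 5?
Fails

Substituting s = 4, t = 5:

LHS = (4 · 5)² = 400
RHS = 4² · 5 = 80

LHS ≠ RHS, so the equation does not hold at this point.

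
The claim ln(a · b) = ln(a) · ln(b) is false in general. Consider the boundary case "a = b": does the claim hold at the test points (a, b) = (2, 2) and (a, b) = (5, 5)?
No, fails at both test points

At (2, 2): LHS = ln(4) ≈ 1.386 ≠ RHS = ln(2)² ≈ 0.4805
At (5, 5): LHS = ln(25) ≈ 3.219 ≠ RHS = ln(5)² ≈ 2.59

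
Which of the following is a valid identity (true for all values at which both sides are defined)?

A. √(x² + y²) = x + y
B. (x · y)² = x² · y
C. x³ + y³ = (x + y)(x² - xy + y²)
A: fails at (3, 5) — LHS = √(34) ≈ 5.831, RHS = 8.
B: fails at (4, 4) — LHS = 256, RHS = 64.
C: holds — e.g. at (2, 2), both sides equal 16.

Answer: C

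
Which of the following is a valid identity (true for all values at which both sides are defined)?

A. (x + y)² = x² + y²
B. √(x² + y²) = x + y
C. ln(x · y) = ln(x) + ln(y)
A: fails at (3, 5) — LHS = 64, RHS = 34.
B: fails at (1, 3) — LHS = √(10) ≈ 3.162, RHS = 4.
C: holds — e.g. at (2, 3), both sides equal ln(6) ≈ 1.792.

Answer: C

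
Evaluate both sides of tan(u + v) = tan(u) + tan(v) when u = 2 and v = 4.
LHS = tan(2 + 4) = tan(6) ≈ -0.291
RHS = tan(2) + tan(4) ≈ -1.027

LHS ≠ RHS (they differ by about 0.7362), so the equation does not hold here.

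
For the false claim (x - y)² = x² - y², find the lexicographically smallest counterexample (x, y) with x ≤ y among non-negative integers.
At (0, 0): both sides equal 0, so it holds there.

Substituting (0, 1) into the claim:
LHS = (0 - 1)² = 1
RHS = 0² - 1² = -1

Since LHS ≠ RHS, this pair disproves the claim, and no lexicographically smaller pair (x ≤ y, non-negative integers) does.

For instance (0, 5) is also a counterexample (LHS = 25, RHS = -25), but it's lexicographically larger.

Answer: (x, y) = (0, 1)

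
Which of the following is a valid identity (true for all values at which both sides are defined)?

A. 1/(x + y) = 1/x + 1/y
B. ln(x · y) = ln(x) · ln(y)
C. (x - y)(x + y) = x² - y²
C

A: fails at (1, 2) — LHS = 1/3, RHS = 3/2.
B: fails at (2, 4) — LHS = ln(8) ≈ 2.079, RHS = ln(2)·ln(4) ≈ 0.9609.
C: holds — e.g. at (1, 3), both sides equal -8.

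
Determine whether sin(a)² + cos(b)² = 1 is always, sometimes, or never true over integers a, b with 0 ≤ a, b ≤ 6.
It holds at (a, b) = (5, 5) (both sides equal 1), but fails at (a, b) = (0, 2) (LHS = cos(2)² ≈ 0.1732, RHS = 1).

Answer: Sometimes true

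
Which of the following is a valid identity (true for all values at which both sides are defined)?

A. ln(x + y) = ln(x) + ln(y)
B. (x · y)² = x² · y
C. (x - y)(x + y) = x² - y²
A: fails at (4, 5) — LHS = ln(9) ≈ 2.197, RHS = ln(4) + ln(5) ≈ 2.996.
B: fails at (4, 4) — LHS = 256, RHS = 64.
C: holds — e.g. at (4, 4), both sides equal 0.

Answer: C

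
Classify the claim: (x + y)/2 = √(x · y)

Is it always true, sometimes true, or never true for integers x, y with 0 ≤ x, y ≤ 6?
It holds at (x, y) = (2, 2) (both sides equal 2), but fails at (x, y) = (3, 1) (LHS = 2, RHS = √(3) ≈ 1.732).

Answer: Sometimes true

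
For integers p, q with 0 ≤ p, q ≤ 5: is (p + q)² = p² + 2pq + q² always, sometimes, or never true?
Always true

The identity holds for every pair in the range. For instance at (p, q) = (3, 2): both sides equal 25.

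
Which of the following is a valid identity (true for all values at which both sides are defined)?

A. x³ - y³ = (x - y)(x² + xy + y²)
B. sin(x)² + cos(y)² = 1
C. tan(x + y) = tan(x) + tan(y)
A: holds — e.g. at (3, 3), both sides equal 0.
B: fails at (6, 7) — LHS = sin(6)² + cos(7)² ≈ 0.6464, RHS = 1.
C: fails at (1, 4) — LHS = tan(5) ≈ -3.381, RHS = tan(4) + tan(1) ≈ 2.715.

Answer: A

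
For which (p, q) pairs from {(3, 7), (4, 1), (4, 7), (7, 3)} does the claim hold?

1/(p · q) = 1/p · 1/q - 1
Testing each pair:
(3, 7): LHS = 1/21, RHS = -20/21 → fails
(4, 1): LHS = 1/4, RHS = -3/4 → fails
(4, 7): LHS = 1/28, RHS = -27/28 → fails
(7, 3): LHS = 1/21, RHS = -20/21 → fails

No pair satisfies the claim.

Answer: None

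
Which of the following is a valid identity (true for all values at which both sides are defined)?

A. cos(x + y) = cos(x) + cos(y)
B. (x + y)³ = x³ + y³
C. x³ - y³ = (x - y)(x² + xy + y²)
C

A: fails at (1, 3) — LHS = cos(4) ≈ -0.6536, RHS = cos(3) + cos(1) ≈ -0.4497.
B: fails at (3, 4) — LHS = 343, RHS = 91.
C: holds — e.g. at (5, 5), both sides equal 0.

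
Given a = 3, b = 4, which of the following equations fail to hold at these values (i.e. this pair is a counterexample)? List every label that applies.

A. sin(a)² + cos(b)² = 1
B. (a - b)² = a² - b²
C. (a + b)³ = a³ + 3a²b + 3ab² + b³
Evaluating each claim at the given values:
A. LHS = sin(3)² + cos(4)² ≈ 0.4472, RHS = 1 → fails here (LHS ≠ RHS)
B. LHS = 1, RHS = -7 → fails here (LHS ≠ RHS)
C. LHS = 343, RHS = 343 → holds here (LHS = RHS)

Answer: A, B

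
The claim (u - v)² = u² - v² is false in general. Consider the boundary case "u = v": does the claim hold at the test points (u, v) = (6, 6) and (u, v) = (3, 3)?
At (6, 6): LHS = 0, RHS = 0 → equal
At (3, 3): LHS = 0, RHS = 0 → equal

So the claim does hold at both of these boundary points, even though it is not an identity.

Answer: Yes, holds at both test points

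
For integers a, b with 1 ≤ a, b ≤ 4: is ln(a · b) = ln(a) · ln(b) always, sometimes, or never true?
Sometimes true

It holds at (a, b) = (1, 1) (both sides equal 0), but fails at (a, b) = (4, 3) (LHS = ln(12) ≈ 2.485, RHS = ln(3)·ln(4) ≈ 1.523).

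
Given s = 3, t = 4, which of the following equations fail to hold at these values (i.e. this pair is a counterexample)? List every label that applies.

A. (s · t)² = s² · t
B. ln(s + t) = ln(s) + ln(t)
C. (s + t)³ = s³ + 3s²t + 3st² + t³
Evaluating each claim at the given values:
A. LHS = 144, RHS = 36 → fails here (LHS ≠ RHS)
B. LHS = ln(7) ≈ 1.946, RHS = ln(3) + ln(4) ≈ 2.485 → fails here (LHS ≠ RHS)
C. LHS = 343, RHS = 343 → holds here (LHS = RHS)

Answer: A, B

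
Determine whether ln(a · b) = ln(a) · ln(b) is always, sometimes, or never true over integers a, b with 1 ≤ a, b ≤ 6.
It holds at (a, b) = (1, 1) (both sides equal 0), but fails at (a, b) = (3, 4) (LHS = ln(12) ≈ 2.485, RHS = ln(3)·ln(4) ≈ 1.523).

Answer: Sometimes true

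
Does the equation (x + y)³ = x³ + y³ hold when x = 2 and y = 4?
Fails

Substituting x = 2, y = 4:

LHS = (2 + 4)³ = 216
RHS = 2³ + 4³ = 72

LHS ≠ RHS, so the equation does not hold at this point.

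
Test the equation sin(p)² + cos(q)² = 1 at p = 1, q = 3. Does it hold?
Fails

Substituting p = 1, q = 3:

LHS = sin(1)² + cos(3)² ≈ 1.688
RHS = 1

LHS ≠ RHS, so the equation does not hold at this point.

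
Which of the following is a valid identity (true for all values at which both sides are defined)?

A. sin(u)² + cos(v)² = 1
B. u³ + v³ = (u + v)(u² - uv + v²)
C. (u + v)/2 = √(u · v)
B

A: fails at (3, 5) — LHS = sin(3)² + cos(5)² ≈ 0.1004, RHS = 1.
B: holds — e.g. at (5, 8), both sides equal 637.
C: fails at (6, 7) — LHS = 13/2, RHS = √(42) ≈ 6.481.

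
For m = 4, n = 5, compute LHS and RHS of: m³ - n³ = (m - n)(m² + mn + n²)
LHS = 4³ - 5³ = -61
RHS = (4 - 5)(4² + 4·5 + 5²) = -61

LHS = RHS: the two sides agree.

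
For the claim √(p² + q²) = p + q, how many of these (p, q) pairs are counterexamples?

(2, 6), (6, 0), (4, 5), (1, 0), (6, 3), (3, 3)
4

Testing each pair:
(2, 6): LHS = 2·√(10) ≈ 6.325, RHS = 8 → counterexample
(6, 0): LHS = 6, RHS = 6 → satisfies claim
(4, 5): LHS = √(41) ≈ 6.403, RHS = 9 → counterexample
(1, 0): LHS = 1, RHS = 1 → satisfies claim
(6, 3): LHS = 3·√(5) ≈ 6.708, RHS = 9 → counterexample
(3, 3): LHS = 3·√(2) ≈ 4.243, RHS = 6 → counterexample

That makes 4 counterexamples.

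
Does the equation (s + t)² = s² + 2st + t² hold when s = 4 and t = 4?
Substituting s = 4, t = 4:

LHS = (4 + 4)² = 64
RHS = 4² + 2·4·4 + 4² = 64

LHS = RHS, so the equation holds at this point.

Answer: Holds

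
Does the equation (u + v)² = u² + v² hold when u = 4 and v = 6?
Fails

Substituting u = 4, v = 6:

LHS = (4 + 6)² = 100
RHS = 4² + 6² = 52

LHS ≠ RHS, so the equation does not hold at this point.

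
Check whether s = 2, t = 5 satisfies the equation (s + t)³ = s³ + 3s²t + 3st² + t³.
Substituting s = 2, t = 5:

LHS = (2 + 5)³ = 343
RHS = 2³ + 3·2²·5 + 3·2·5² + 5³ = 343

LHS = RHS, so the equation holds at this point.

Answer: Holds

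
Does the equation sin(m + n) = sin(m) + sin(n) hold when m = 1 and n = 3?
Substituting m = 1, n = 3:

LHS = sin(1 + 3) = sin(4) ≈ -0.7568
RHS = sin(1) + sin(3) ≈ 0.9826

LHS ≠ RHS, so the equation does not hold at this point.

Answer: Fails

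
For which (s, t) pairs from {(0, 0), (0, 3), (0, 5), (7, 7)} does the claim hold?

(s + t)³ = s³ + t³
(0, 0), (0, 3), (0, 5)

Testing each pair:
(0, 0): LHS = 0, RHS = 0 → holds
(0, 3): LHS = 27, RHS = 27 → holds
(0, 5): LHS = 125, RHS = 125 → holds
(7, 7): LHS = 2744, RHS = 686 → fails

3 of 4 pairs satisfy the claim.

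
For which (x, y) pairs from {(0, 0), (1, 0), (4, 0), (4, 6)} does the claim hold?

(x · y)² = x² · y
Testing each pair:
(0, 0): LHS = 0, RHS = 0 → holds
(1, 0): LHS = 0, RHS = 0 → holds
(4, 0): LHS = 0, RHS = 0 → holds
(4, 6): LHS = 576, RHS = 96 → fails

3 of 4 pairs satisfy the claim.

Answer: (0, 0), (1, 0), (4, 0)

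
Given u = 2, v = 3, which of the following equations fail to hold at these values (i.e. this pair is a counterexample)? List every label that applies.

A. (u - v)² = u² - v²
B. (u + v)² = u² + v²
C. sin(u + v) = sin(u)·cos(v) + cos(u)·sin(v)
Evaluating each claim at the given values:
A. LHS = 1, RHS = -5 → fails here (LHS ≠ RHS)
B. LHS = 25, RHS = 13 → fails here (LHS ≠ RHS)
C. LHS = sin(5) ≈ -0.9589, RHS = sin(2)·cos(3) + sin(3)·cos(2) ≈ -0.9589 → holds here (LHS = RHS)

Answer: A, B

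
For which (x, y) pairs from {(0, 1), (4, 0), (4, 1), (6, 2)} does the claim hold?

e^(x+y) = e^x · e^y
All pairs

Testing each pair:
(0, 1): LHS = e ≈ 2.718, RHS = e ≈ 2.718 → holds
(4, 0): LHS = e^4 ≈ 54.6, RHS = e^4 ≈ 54.6 → holds
(4, 1): LHS = e^5 ≈ 148.4, RHS = e^5 ≈ 148.4 → holds
(6, 2): LHS = e^8 ≈ 2981, RHS = e^8 ≈ 2981 → holds

Every pair satisfies the claim.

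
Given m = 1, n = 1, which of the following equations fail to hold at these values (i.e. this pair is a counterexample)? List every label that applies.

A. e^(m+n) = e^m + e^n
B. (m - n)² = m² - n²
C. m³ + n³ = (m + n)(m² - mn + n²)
Evaluating each claim at the given values:
A. LHS = e^2 ≈ 7.389, RHS = 2·e ≈ 5.437 → fails here (LHS ≠ RHS)
B. LHS = 0, RHS = 0 → holds here (LHS = RHS)
C. LHS = 2, RHS = 2 → holds here (LHS = RHS)

Answer: A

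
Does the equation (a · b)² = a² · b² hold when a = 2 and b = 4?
Holds

Substituting a = 2, b = 4:

LHS = (2 · 4)² = 64
RHS = 2² · 4² = 64

LHS = RHS, so the equation holds at this point.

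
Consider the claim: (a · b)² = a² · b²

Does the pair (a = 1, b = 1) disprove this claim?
Substituting a = 1, b = 1:
LHS = (1 · 1)² = 1
RHS = 1² · 1² = 1

The sides agree, so this pair does not disprove the claim.

Answer: No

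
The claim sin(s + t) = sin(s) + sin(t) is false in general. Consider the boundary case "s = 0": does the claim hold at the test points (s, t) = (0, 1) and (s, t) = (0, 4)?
At (0, 1): LHS = sin(1) ≈ 0.8415, RHS = sin(1) ≈ 0.8415 → equal
At (0, 4): LHS = sin(4) ≈ -0.7568, RHS = sin(4) ≈ -0.7568 → equal

So the claim does hold at both of these boundary points, even though it is not an identity.

Answer: Yes, holds at both test points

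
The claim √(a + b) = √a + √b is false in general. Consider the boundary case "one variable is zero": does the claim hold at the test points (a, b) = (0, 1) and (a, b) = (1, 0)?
At (0, 1): LHS = 1, RHS = 1 → equal
At (1, 0): LHS = 1, RHS = 1 → equal

So the claim does hold at both of these boundary points, even though it is not an identity.

Answer: Yes, holds at both test points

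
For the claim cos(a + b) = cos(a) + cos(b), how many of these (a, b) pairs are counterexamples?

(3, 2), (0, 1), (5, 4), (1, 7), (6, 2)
5

Testing each pair:
(3, 2): LHS = cos(5) ≈ 0.2837, RHS = cos(3) + cos(2) ≈ -1.406 → counterexample
(0, 1): LHS = cos(1) ≈ 0.5403, RHS = cos(1) + 1 ≈ 1.54 → counterexample
(5, 4): LHS = cos(9) ≈ -0.9111, RHS = cos(4) + cos(5) ≈ -0.37 → counterexample
(1, 7): LHS = cos(8) ≈ -0.1455, RHS = cos(1) + cos(7) ≈ 1.294 → counterexample
(6, 2): LHS = cos(8) ≈ -0.1455, RHS = cos(2) + cos(6) ≈ 0.544 → counterexample

That makes 5 counterexamples.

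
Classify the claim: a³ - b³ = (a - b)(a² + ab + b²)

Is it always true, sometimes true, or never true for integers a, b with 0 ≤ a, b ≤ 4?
The identity holds for every pair in the range. For instance at (a, b) = (1, 0): both sides equal 1.

Answer: Always true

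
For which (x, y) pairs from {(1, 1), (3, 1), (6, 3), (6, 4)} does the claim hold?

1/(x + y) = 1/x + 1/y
None

Testing each pair:
(1, 1): LHS = 1/2, RHS = 2 → fails
(3, 1): LHS = 1/4, RHS = 4/3 → fails
(6, 3): LHS = 1/9, RHS = 1/2 → fails
(6, 4): LHS = 1/10, RHS = 5/12 → fails

No pair satisfies the claim.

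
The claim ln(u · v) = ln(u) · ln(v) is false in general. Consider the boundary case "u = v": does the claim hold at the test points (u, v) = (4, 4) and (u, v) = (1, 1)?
Only at (1, 1)

At (4, 4): LHS = ln(16) ≈ 2.773 ≠ RHS = ln(4)² ≈ 1.922
At (1, 1): LHS = 0, RHS = 0 → equal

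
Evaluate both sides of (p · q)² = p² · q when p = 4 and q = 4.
LHS = (4 · 4)² = 256
RHS = 4² · 4 = 64

LHS ≠ RHS, so the equation does not hold here.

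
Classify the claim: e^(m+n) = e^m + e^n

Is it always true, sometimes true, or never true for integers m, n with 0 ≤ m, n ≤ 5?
Never true

The claim fails for every pair in the range. For instance at (m, n) = (2, 2): LHS = e^4 ≈ 54.6, RHS = 2·e^2 ≈ 14.78.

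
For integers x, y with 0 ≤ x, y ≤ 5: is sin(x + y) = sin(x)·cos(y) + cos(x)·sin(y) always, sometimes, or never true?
Always true

The identity holds for every pair in the range. For instance at (x, y) = (0, 5): both sides equal sin(5) ≈ -0.9589.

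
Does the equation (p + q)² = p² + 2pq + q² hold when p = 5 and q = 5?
Holds

Substituting p = 5, q = 5:

LHS = (5 + 5)² = 100
RHS = 5² + 2·5·5 + 5² = 100

LHS = RHS, so the equation holds at this point.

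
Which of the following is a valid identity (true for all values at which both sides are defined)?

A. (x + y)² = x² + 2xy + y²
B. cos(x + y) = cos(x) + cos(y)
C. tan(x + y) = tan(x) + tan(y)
A

A: holds — e.g. at (6, 7), both sides equal 169.
B: fails at (3, 7) — LHS = cos(10) ≈ -0.8391, RHS = cos(3) + cos(7) ≈ -0.2361.
C: fails at (3, 7) — LHS = tan(10) ≈ 0.6484, RHS = tan(3) + tan(7) ≈ 0.7289.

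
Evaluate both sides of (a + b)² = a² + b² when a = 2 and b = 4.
LHS = (2 + 4)² = 36
RHS = 2² + 4² = 20

LHS ≠ RHS, so the equation does not hold here.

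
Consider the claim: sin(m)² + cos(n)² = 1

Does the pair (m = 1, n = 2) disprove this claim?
Substituting m = 1, n = 2:
LHS = sin(1)² + cos(2)² ≈ 0.8813
RHS = 1

Since LHS ≠ RHS, this pair disproves the claim.

Answer: Yes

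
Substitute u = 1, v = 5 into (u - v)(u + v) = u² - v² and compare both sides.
LHS = (1 - 5)(1 + 5) = -24
RHS = 1² - 5² = -24

LHS = RHS: the two sides agree.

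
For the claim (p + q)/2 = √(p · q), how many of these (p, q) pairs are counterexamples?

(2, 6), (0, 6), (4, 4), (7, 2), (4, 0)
4

Testing each pair:
(2, 6): LHS = 4, RHS = 2·√(3) ≈ 3.464 → counterexample
(0, 6): LHS = 3, RHS = 0 → counterexample
(4, 4): LHS = 4, RHS = 4 → satisfies claim
(7, 2): LHS = 9/2, RHS = √(14) ≈ 3.742 → counterexample
(4, 0): LHS = 2, RHS = 0 → counterexample

That makes 4 counterexamples.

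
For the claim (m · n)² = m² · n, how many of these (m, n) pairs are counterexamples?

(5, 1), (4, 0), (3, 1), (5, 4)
Testing each pair:
(5, 1): LHS = 25, RHS = 25 → satisfies claim
(4, 0): LHS = 0, RHS = 0 → satisfies claim
(3, 1): LHS = 9, RHS = 9 → satisfies claim
(5, 4): LHS = 400, RHS = 100 → counterexample

That makes 1 counterexample.

Answer: 1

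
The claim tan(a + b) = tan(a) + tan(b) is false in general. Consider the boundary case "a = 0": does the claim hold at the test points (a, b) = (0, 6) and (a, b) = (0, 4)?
Yes, holds at both test points

At (0, 6): LHS = tan(6) ≈ -0.291, RHS = tan(6) ≈ -0.291 → equal
At (0, 4): LHS = tan(4) ≈ 1.158, RHS = tan(4) ≈ 1.158 → equal

So the claim does hold at both of these boundary points, even though it is not an identity.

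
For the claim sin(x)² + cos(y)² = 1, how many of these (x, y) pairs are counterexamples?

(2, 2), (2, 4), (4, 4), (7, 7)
Testing each pair:
(2, 2): LHS = cos(2)² + sin(2)² = 1, RHS = 1 → satisfies claim
(2, 4): LHS = cos(4)² + sin(2)² ≈ 1.254, RHS = 1 → counterexample
(4, 4): LHS = cos(4)² + sin(4)² = 1, RHS = 1 → satisfies claim
(7, 7): LHS = sin(7)² + cos(7)² = 1, RHS = 1 → satisfies claim

That makes 1 counterexample.

Answer: 1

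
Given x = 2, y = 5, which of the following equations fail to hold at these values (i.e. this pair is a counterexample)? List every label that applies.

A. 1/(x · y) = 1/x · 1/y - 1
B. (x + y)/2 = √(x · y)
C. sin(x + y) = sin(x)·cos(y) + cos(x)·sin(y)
A, B

Evaluating each claim at the given values:
A. LHS = 1/10, RHS = -9/10 → fails here (LHS ≠ RHS)
B. LHS = 7/2, RHS = √(10) ≈ 3.162 → fails here (LHS ≠ RHS)
C. LHS = sin(7) ≈ 0.657, RHS = sin(2)·cos(5) + sin(5)·cos(2) ≈ 0.657 → holds here (LHS = RHS)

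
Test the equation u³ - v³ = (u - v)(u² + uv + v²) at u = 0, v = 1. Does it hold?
Holds

Substituting u = 0, v = 1:

LHS = 0³ - 1³ = -1
RHS = (0 - 1)(0² + 0·1 + 1²) = -1

LHS = RHS, so the equation holds at this point.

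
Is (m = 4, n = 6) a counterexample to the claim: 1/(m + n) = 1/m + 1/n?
Yes

Substituting m = 4, n = 6:
LHS = 1/(4 + 6) = 1/10
RHS = 1/4 + 1/6 = 5/12

Since LHS ≠ RHS, this pair disproves the claim.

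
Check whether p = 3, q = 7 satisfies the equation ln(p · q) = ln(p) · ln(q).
Substituting p = 3, q = 7:

LHS = ln(3 · 7) = ln(21) ≈ 3.045
RHS = ln(3) · ln(7) ≈ 2.138

LHS ≠ RHS, so the equation does not hold at this point.

Answer: Fails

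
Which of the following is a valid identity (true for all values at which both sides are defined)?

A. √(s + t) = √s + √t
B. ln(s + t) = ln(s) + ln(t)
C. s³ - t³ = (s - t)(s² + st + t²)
C

A: fails at (4, 4) — LHS = 2·√(2) ≈ 2.828, RHS = 4.
B: fails at (4, 6) — LHS = ln(10) ≈ 2.303, RHS = ln(4) + ln(6) ≈ 3.178.
C: holds — e.g. at (3, 5), both sides equal -98.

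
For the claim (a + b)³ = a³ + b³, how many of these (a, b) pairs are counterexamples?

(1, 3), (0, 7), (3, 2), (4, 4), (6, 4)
4

Testing each pair:
(1, 3): LHS = 64, RHS = 28 → counterexample
(0, 7): LHS = 343, RHS = 343 → satisfies claim
(3, 2): LHS = 125, RHS = 35 → counterexample
(4, 4): LHS = 512, RHS = 128 → counterexample
(6, 4): LHS = 1000, RHS = 280 → counterexample

That makes 4 counterexamples.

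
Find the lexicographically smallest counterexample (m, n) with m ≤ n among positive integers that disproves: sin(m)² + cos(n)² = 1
At (1, 1): both sides equal 1, so it holds there.

Substituting (1, 2) into the claim:
LHS = sin(1)² + cos(2)² ≈ 0.8813
RHS = 1

Since LHS ≠ RHS, this pair disproves the claim, and no lexicographically smaller pair (m ≤ n, positive integers) does.

For instance (5, 6) is also a counterexample (LHS = sin(5)² + cos(6)² ≈ 1.841, RHS = 1), but it's lexicographically larger.

Answer: (m, n) = (1, 2)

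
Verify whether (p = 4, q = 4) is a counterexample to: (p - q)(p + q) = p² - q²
No

Substituting p = 4, q = 4:
LHS = (4 - 4)(4 + 4) = 0
RHS = 4² - 4² = 0

The sides agree, so this pair does not disprove the claim.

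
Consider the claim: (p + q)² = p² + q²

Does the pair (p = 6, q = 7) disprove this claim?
Yes

Substituting p = 6, q = 7:
LHS = (6 + 7)² = 169
RHS = 6² + 7² = 85

Since LHS ≠ RHS, this pair disproves the claim.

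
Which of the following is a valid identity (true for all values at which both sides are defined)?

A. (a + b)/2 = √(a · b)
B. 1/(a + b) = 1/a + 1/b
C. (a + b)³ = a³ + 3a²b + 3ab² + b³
A: fails at (4, 6) — LHS = 5, RHS = 2·√(6) ≈ 4.899.
B: fails at (3, 7) — LHS = 1/10, RHS = 10/21.
C: holds — e.g. at (5, 5), both sides equal 1000.

Answer: C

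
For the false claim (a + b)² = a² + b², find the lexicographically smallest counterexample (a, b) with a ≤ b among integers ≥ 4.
(a, b) = (4, 4)

Substituting (4, 4) into the claim:
LHS = (4 + 4)² = 64
RHS = 4² + 4² = 32

Since LHS ≠ RHS, this pair disproves the claim, and no lexicographically smaller pair (a ≤ b, integers ≥ 4) does.

For instance (6, 8) is also a counterexample (LHS = 196, RHS = 100), but it's lexicographically larger.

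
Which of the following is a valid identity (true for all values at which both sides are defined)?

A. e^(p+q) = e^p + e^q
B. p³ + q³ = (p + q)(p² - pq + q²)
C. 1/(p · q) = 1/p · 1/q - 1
A: fails at (3, 7) — LHS = e^10 ≈ 22026.5, RHS = e^3 + e^7 ≈ 1117.
B: holds — e.g. at (4, 5), both sides equal 189.
C: fails at (5, 8) — LHS = 1/40, RHS = -39/40.

Answer: B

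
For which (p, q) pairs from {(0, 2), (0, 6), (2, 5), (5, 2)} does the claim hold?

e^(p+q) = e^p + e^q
None

Testing each pair:
(0, 2): LHS = e^2 ≈ 7.389, RHS = 1 + e^2 ≈ 8.389 → fails
(0, 6): LHS = e^6 ≈ 403.4, RHS = 1 + e^6 ≈ 404.4 → fails
(2, 5): LHS = e^7 ≈ 1097, RHS = e^2 + e^5 ≈ 155.8 → fails
(5, 2): LHS = e^7 ≈ 1097, RHS = e^2 + e^5 ≈ 155.8 → fails

No pair satisfies the claim.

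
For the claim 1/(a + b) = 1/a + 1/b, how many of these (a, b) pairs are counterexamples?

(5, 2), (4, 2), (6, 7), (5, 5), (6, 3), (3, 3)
Testing each pair:
(5, 2): LHS = 1/7, RHS = 7/10 → counterexample
(4, 2): LHS = 1/6, RHS = 3/4 → counterexample
(6, 7): LHS = 1/13, RHS = 13/42 → counterexample
(5, 5): LHS = 1/10, RHS = 2/5 → counterexample
(6, 3): LHS = 1/9, RHS = 1/2 → counterexample
(3, 3): LHS = 1/6, RHS = 2/3 → counterexample

That makes 6 counterexamples.

Answer: 6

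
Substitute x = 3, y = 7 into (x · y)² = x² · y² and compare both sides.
LHS = (3 · 7)² = 441
RHS = 3² · 7² = 441

LHS = RHS: the two sides agree.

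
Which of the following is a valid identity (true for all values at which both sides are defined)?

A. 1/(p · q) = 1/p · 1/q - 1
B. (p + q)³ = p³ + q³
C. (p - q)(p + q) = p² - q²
A: fails at (3, 7) — LHS = 1/21, RHS = -20/21.
B: fails at (3, 4) — LHS = 343, RHS = 91.
C: holds — e.g. at (2, 5), both sides equal -21.

Answer: C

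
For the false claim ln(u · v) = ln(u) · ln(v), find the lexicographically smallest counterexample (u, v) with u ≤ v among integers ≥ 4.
Substituting (4, 4) into the claim:
LHS = ln(4 · 4) = ln(16) ≈ 2.773
RHS = ln(4) · ln(4) = ln(4)² ≈ 1.922

Since LHS ≠ RHS, this pair disproves the claim, and no lexicographically smaller pair (u ≤ v, integers ≥ 4) does.

For instance (5, 11) is also a counterexample (LHS = ln(55) ≈ 4.007, RHS = ln(5)·ln(11) ≈ 3.859), but it's lexicographically larger.

Answer: (u, v) = (4, 4)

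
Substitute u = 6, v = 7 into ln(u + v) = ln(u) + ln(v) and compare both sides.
LHS = ln(6 + 7) = ln(13) ≈ 2.565
RHS = ln(6) + ln(7) ≈ 3.738

LHS ≠ RHS (they differ by about 1.173), so the equation does not hold here.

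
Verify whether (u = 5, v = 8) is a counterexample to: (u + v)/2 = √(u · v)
Yes

Substituting u = 5, v = 8:
LHS = (5 + 8)/2 = 13/2
RHS = √(5 · 8) = 2·√(10) ≈ 6.325

Since LHS ≠ RHS, this pair disproves the claim.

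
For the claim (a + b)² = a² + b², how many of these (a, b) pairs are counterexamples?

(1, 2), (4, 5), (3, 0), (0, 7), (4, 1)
Testing each pair:
(1, 2): LHS = 9, RHS = 5 → counterexample
(4, 5): LHS = 81, RHS = 41 → counterexample
(3, 0): LHS = 9, RHS = 9 → satisfies claim
(0, 7): LHS = 49, RHS = 49 → satisfies claim
(4, 1): LHS = 25, RHS = 17 → counterexample

That makes 3 counterexamples.

Answer: 3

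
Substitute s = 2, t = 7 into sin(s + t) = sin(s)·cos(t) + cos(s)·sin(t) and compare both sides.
LHS = sin(2 + 7) = sin(9) ≈ 0.4121
RHS = sin(2)·cos(7) + cos(2)·sin(7) = sin(7)·cos(2) + sin(2)·cos(7) ≈ 0.4121

LHS = RHS: the two sides agree.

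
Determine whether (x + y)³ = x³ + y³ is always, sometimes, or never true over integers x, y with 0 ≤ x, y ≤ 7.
It holds at (x, y) = (2, 0) (both sides equal 8), but fails at (x, y) = (3, 4) (LHS = 343, RHS = 91).

Answer: Sometimes true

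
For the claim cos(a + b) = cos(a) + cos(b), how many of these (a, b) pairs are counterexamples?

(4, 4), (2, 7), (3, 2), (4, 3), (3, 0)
5

Testing each pair:
(4, 4): LHS = cos(8) ≈ -0.1455, RHS = 2·cos(4) ≈ -1.307 → counterexample
(2, 7): LHS = cos(9) ≈ -0.9111, RHS = cos(2) + cos(7) ≈ 0.3378 → counterexample
(3, 2): LHS = cos(5) ≈ 0.2837, RHS = cos(3) + cos(2) ≈ -1.406 → counterexample
(4, 3): LHS = cos(7) ≈ 0.7539, RHS = cos(3) + cos(4) ≈ -1.644 → counterexample
(3, 0): LHS = cos(3) ≈ -0.99, RHS = cos(3) + 1 ≈ 0.01001 → counterexample

That makes 5 counterexamples.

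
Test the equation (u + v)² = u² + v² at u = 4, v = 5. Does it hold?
Fails

Substituting u = 4, v = 5:

LHS = (4 + 5)² = 81
RHS = 4² + 5² = 41

LHS ≠ RHS, so the equation does not hold at this point.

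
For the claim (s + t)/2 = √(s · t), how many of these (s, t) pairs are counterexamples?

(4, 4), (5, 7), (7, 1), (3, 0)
Testing each pair:
(4, 4): LHS = 4, RHS = 4 → satisfies claim
(5, 7): LHS = 6, RHS = √(35) ≈ 5.916 → counterexample
(7, 1): LHS = 4, RHS = √(7) ≈ 2.646 → counterexample
(3, 0): LHS = 3/2, RHS = 0 → counterexample

That makes 3 counterexamples.

Answer: 3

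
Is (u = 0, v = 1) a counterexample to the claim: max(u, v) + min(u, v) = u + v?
No

Substituting u = 0, v = 1:
LHS = max(0, 1) + min(0, 1) = 1
RHS = 0 + 1 = 1

The sides agree, so this pair does not disprove the claim.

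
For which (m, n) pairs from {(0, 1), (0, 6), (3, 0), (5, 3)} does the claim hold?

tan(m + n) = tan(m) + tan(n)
Testing each pair:
(0, 1): LHS = tan(1) ≈ 1.557, RHS = tan(1) ≈ 1.557 → holds
(0, 6): LHS = tan(6) ≈ -0.291, RHS = tan(6) ≈ -0.291 → holds
(3, 0): LHS = tan(3) ≈ -0.1425, RHS = tan(3) ≈ -0.1425 → holds
(5, 3): LHS = tan(8) ≈ -6.8, RHS = tan(5) + tan(3) ≈ -3.523 → fails

3 of 4 pairs satisfy the claim.

Answer: (0, 1), (0, 6), (3, 0)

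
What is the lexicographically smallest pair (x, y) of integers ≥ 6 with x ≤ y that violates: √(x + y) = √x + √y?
Substituting (6, 6) into the claim:
LHS = √(6 + 6) = 2·√(3) ≈ 3.464
RHS = √6 + √6 = 2·√(6) ≈ 4.899

Since LHS ≠ RHS, this pair disproves the claim, and no lexicographically smaller pair (x ≤ y, integers ≥ 6) does.

For instance (10, 11) is also a counterexample (LHS = √(21) ≈ 4.583, RHS = √(10) + √(11) ≈ 6.479), but it's lexicographically larger.

Answer: (x, y) = (6, 6)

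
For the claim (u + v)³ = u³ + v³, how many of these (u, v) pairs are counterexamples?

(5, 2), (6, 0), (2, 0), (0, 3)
Testing each pair:
(5, 2): LHS = 343, RHS = 133 → counterexample
(6, 0): LHS = 216, RHS = 216 → satisfies claim
(2, 0): LHS = 8, RHS = 8 → satisfies claim
(0, 3): LHS = 27, RHS = 27 → satisfies claim

That makes 1 counterexample.

Answer: 1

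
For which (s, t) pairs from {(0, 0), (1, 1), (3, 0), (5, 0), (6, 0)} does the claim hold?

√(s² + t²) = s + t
(0, 0), (3, 0), (5, 0), (6, 0)

Testing each pair:
(0, 0): LHS = 0, RHS = 0 → holds
(1, 1): LHS = √(2) ≈ 1.414, RHS = 2 → fails
(3, 0): LHS = 3, RHS = 3 → holds
(5, 0): LHS = 5, RHS = 5 → holds
(6, 0): LHS = 6, RHS = 6 → holds

4 of 5 pairs satisfy the claim.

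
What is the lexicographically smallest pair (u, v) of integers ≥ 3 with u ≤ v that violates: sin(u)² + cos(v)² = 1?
At (3, 3): both sides equal 1, so it holds there.

Substituting (3, 4) into the claim:
LHS = sin(3)² + cos(4)² ≈ 0.4472
RHS = 1

Since LHS ≠ RHS, this pair disproves the claim, and no lexicographically smaller pair (u ≤ v, integers ≥ 3) does.

For instance (5, 10) is also a counterexample (LHS = cos(10)² + sin(5)² ≈ 1.624, RHS = 1), but it's lexicographically larger.

Answer: (u, v) = (3, 4)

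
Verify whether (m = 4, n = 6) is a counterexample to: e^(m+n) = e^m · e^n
No

Substituting m = 4, n = 6:
LHS = e^(4+6) = e^10 ≈ 22026.5
RHS = e^4 · e^6 = e^10 ≈ 22026.5

The sides agree, so this pair does not disprove the claim.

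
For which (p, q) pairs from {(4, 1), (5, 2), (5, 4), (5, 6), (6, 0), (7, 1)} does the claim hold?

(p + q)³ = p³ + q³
Testing each pair:
(4, 1): LHS = 125, RHS = 65 → fails
(5, 2): LHS = 343, RHS = 133 → fails
(5, 4): LHS = 729, RHS = 189 → fails
(5, 6): LHS = 1331, RHS = 341 → fails
(6, 0): LHS = 216, RHS = 216 → holds
(7, 1): LHS = 512, RHS = 344 → fails

1 of 6 pairs satisfies the claim.

Answer: (6, 0)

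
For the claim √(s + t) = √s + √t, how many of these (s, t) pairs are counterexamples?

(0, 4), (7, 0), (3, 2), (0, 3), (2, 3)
Testing each pair:
(0, 4): LHS = 2, RHS = 2 → satisfies claim
(7, 0): LHS = √(7) ≈ 2.646, RHS = √(7) ≈ 2.646 → satisfies claim
(3, 2): LHS = √(5) ≈ 2.236, RHS = √(2) + √(3) ≈ 3.146 → counterexample
(0, 3): LHS = √(3) ≈ 1.732, RHS = √(3) ≈ 1.732 → satisfies claim
(2, 3): LHS = √(5) ≈ 2.236, RHS = √(2) + √(3) ≈ 3.146 → counterexample

That makes 2 counterexamples.

Answer: 2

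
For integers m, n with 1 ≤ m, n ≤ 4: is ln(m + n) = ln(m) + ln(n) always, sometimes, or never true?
Sometimes true

It holds at (m, n) = (2, 2) (both sides equal ln(4) ≈ 1.386), but fails at (m, n) = (1, 1) (LHS = ln(2) ≈ 0.6931, RHS = 0).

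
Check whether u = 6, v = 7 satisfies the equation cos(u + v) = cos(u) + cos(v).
Substituting u = 6, v = 7:

LHS = cos(6 + 7) = cos(13) ≈ 0.9074
RHS = cos(6) + cos(7) ≈ 1.714

LHS ≠ RHS, so the equation does not hold at this point.

Answer: Fails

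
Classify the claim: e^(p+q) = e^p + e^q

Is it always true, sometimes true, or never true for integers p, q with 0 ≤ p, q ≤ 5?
The claim fails for every pair in the range. For instance at (p, q) = (4, 5): LHS = e^9 ≈ 8103, RHS = e^4 + e^5 ≈ 203.

Answer: Never true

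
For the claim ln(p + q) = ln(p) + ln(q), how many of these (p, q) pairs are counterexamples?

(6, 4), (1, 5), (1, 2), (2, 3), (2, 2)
4

Testing each pair:
(6, 4): LHS = ln(10) ≈ 2.303, RHS = ln(4) + ln(6) ≈ 3.178 → counterexample
(1, 5): LHS = ln(6) ≈ 1.792, RHS = ln(5) ≈ 1.609 → counterexample
(1, 2): LHS = ln(3) ≈ 1.099, RHS = ln(2) ≈ 0.6931 → counterexample
(2, 3): LHS = ln(5) ≈ 1.609, RHS = ln(2) + ln(3) ≈ 1.792 → counterexample
(2, 2): LHS = ln(4) ≈ 1.386, RHS = 2·ln(2) ≈ 1.386 → satisfies claim

That makes 4 counterexamples.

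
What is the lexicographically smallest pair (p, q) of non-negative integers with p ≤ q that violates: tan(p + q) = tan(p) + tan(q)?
(p, q) = (1, 1)

At (0, 1): both sides equal tan(1) ≈ 1.557, so it holds there.
At (0, 5): both sides equal tan(5) ≈ -3.381, so it holds there.

Substituting (1, 1) into the claim:
LHS = tan(1 + 1) = tan(2) ≈ -2.185
RHS = tan(1) + tan(1) = 2·tan(1) ≈ 3.115

Since LHS ≠ RHS, this pair disproves the claim, and no lexicographically smaller pair (p ≤ q, non-negative integers) does.

For instance (7, 7) is also a counterexample (LHS = tan(14) ≈ 7.245, RHS = 2·tan(7) ≈ 1.743), but it's lexicographically larger.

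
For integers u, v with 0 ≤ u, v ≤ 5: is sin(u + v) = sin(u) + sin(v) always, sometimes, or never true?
Sometimes true

It holds at (u, v) = (1, 0) (both sides equal sin(1) ≈ 0.8415), but fails at (u, v) = (2, 5) (LHS = sin(7) ≈ 0.657, RHS = sin(5) + sin(2) ≈ -0.04963).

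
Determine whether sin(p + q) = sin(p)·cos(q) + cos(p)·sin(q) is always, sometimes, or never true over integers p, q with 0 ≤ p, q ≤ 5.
The identity holds for every pair in the range. For instance at (p, q) = (0, 5): both sides equal sin(5) ≈ -0.9589.

Answer: Always true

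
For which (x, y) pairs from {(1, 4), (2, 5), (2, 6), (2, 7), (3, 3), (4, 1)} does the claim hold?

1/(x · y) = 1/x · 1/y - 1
None

Testing each pair:
(1, 4): LHS = 1/4, RHS = -3/4 → fails
(2, 5): LHS = 1/10, RHS = -9/10 → fails
(2, 6): LHS = 1/12, RHS = -11/12 → fails
(2, 7): LHS = 1/14, RHS = -13/14 → fails
(3, 3): LHS = 1/9, RHS = -8/9 → fails
(4, 1): LHS = 1/4, RHS = -3/4 → fails

No pair satisfies the claim.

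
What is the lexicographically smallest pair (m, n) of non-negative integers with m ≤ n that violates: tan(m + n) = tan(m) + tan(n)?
(m, n) = (1, 1)

At (0, 2): both sides equal tan(2) ≈ -2.185, so it holds there.

Substituting (1, 1) into the claim:
LHS = tan(1 + 1) = tan(2) ≈ -2.185
RHS = tan(1) + tan(1) = 2·tan(1) ≈ 3.115

Since LHS ≠ RHS, this pair disproves the claim, and no lexicographically smaller pair (m ≤ n, non-negative integers) does.

For instance (3, 6) is also a counterexample (LHS = tan(9) ≈ -0.4523, RHS = tan(6) + tan(3) ≈ -0.4336), but it's lexicographically larger.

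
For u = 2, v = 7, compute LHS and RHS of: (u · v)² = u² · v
LHS = (2 · 7)² = 196
RHS = 2² · 7 = 28

LHS ≠ RHS, so the equation does not hold here.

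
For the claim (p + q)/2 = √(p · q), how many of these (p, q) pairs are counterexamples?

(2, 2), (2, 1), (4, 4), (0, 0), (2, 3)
2

Testing each pair:
(2, 2): LHS = 2, RHS = 2 → satisfies claim
(2, 1): LHS = 3/2, RHS = √(2) ≈ 1.414 → counterexample
(4, 4): LHS = 4, RHS = 4 → satisfies claim
(0, 0): LHS = 0, RHS = 0 → satisfies claim
(2, 3): LHS = 5/2, RHS = √(6) ≈ 2.449 → counterexample

That makes 2 counterexamples.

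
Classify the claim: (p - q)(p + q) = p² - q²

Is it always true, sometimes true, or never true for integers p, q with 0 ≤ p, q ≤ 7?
The identity holds for every pair in the range. For instance at (p, q) = (6, 3): both sides equal 27.

Answer: Always true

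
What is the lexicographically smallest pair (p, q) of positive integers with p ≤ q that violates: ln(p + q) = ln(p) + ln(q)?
(p, q) = (1, 1)

Substituting (1, 1) into the claim:
LHS = ln(1 + 1) = ln(2) ≈ 0.6931
RHS = ln(1) + ln(1) = 0

Since LHS ≠ RHS, this pair disproves the claim, and no lexicographically smaller pair (p ≤ q, positive integers) does.

For instance (5, 7) is also a counterexample (LHS = ln(12) ≈ 2.485, RHS = ln(5) + ln(7) ≈ 3.555), but it's lexicographically larger.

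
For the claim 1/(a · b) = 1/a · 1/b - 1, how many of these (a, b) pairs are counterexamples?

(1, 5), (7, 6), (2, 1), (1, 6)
Testing each pair:
(1, 5): LHS = 1/5, RHS = -4/5 → counterexample
(7, 6): LHS = 1/42, RHS = -41/42 → counterexample
(2, 1): LHS = 1/2, RHS = -1/2 → counterexample
(1, 6): LHS = 1/6, RHS = -5/6 → counterexample

That makes 4 counterexamples.

Answer: 4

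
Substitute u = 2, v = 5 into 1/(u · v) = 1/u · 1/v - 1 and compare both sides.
LHS = 1/(2 · 5) = 1/10
RHS = 1/2 · 1/5 - 1 = -9/10

LHS ≠ RHS, so the equation does not hold here.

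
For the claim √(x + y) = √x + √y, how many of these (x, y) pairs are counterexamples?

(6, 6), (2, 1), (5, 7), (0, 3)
Testing each pair:
(6, 6): LHS = 2·√(3) ≈ 3.464, RHS = 2·√(6) ≈ 4.899 → counterexample
(2, 1): LHS = √(3) ≈ 1.732, RHS = 1 + √(2) ≈ 2.414 → counterexample
(5, 7): LHS = 2·√(3) ≈ 3.464, RHS = √(5) + √(7) ≈ 4.882 → counterexample
(0, 3): LHS = √(3) ≈ 1.732, RHS = √(3) ≈ 1.732 → satisfies claim

That makes 3 counterexamples.

Answer: 3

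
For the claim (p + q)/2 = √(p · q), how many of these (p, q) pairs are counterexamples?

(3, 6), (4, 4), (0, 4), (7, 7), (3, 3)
Testing each pair:
(3, 6): LHS = 9/2, RHS = 3·√(2) ≈ 4.243 → counterexample
(4, 4): LHS = 4, RHS = 4 → satisfies claim
(0, 4): LHS = 2, RHS = 0 → counterexample
(7, 7): LHS = 7, RHS = 7 → satisfies claim
(3, 3): LHS = 3, RHS = 3 → satisfies claim

That makes 2 counterexamples.

Answer: 2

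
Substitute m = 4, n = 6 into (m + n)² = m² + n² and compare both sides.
LHS = (4 + 6)² = 100
RHS = 4² + 6² = 52

LHS ≠ RHS, so the equation does not hold here.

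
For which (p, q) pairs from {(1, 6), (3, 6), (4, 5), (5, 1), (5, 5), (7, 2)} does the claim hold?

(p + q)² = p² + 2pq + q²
Testing each pair:
(1, 6): LHS = 49, RHS = 49 → holds
(3, 6): LHS = 81, RHS = 81 → holds
(4, 5): LHS = 81, RHS = 81 → holds
(5, 1): LHS = 36, RHS = 36 → holds
(5, 5): LHS = 100, RHS = 100 → holds
(7, 2): LHS = 81, RHS = 81 → holds

Every pair satisfies the claim.

Answer: All pairs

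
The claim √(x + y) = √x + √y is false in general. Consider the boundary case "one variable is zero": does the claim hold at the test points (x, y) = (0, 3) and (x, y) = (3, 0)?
At (0, 3): LHS = √(3) ≈ 1.732, RHS = √(3) ≈ 1.732 → equal
At (3, 0): LHS = √(3) ≈ 1.732, RHS = √(3) ≈ 1.732 → equal

So the claim does hold at both of these boundary points, even though it is not an identity.

Answer: Yes, holds at both test points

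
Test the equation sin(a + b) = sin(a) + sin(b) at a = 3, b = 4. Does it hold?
Substituting a = 3, b = 4:

LHS = sin(3 + 4) = sin(7) ≈ 0.657
RHS = sin(3) + sin(4) ≈ -0.6157

LHS ≠ RHS, so the equation does not hold at this point.

Answer: Fails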